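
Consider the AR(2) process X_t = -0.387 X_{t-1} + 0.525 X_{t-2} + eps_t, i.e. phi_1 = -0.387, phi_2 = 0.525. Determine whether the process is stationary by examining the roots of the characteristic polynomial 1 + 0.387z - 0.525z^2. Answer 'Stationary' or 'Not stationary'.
\text{Stationary}

The AR(p) characteristic polynomial is P(z) = 1 + 0.387z - 0.525z^2.
Stationarity requires all roots to lie outside the unit circle, i.e. |z| > 1 for every root.
Set 1 + (0.387) z + (-0.525) z^2 = 0, i.e. a z^2 + b z + c = 0 with a = -0.525, b = 0.387, c = 1.
Discriminant D = b^2 - 4ac = (0.387)^2 - 4*(-0.525)*1 = 0.149769 - (-2.1) = 2.249769.
D >= 0, so the roots are real: z = (-b +/- sqrt(D)) / (2a) = (-0.387 +/- 1.499923) / (-1.05).
  z_1 = (-0.387 + 1.499923) / (-1.05) = -1.0599,   |z_1| = 1.0599.
  z_2 = (-0.387 - 1.499923) / (-1.05) = 1.7971,   |z_2| = 1.7971.
Moduli of all roots: 1.0599, 1.7971.
All moduli strictly greater than 1? Yes.
Verdict: Stationary.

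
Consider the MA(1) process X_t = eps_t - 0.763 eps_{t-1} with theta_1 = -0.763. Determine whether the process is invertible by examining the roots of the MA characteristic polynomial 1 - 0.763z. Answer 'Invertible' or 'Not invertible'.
\text{Invertible}

The MA(q) characteristic polynomial is P(z) = 1 - 0.763z.
Invertibility requires all roots to lie outside the unit circle, i.e. |z| > 1 for every root.
This is linear in z: 1 + (-0.763) z = 0  =>  z = -1/(-0.763) = 1.310616,  |z| = 1.310616.
Moduli of all roots: 1.3106.
All moduli strictly greater than 1? Yes.
Verdict: Invertible.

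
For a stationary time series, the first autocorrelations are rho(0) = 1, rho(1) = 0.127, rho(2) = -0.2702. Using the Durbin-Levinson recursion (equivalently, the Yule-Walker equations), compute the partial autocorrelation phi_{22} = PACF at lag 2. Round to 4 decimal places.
\phi_{22} = -0.2910

The PACF at lag k is phi_{kk}, the last component of the solution
to the Yule-Walker system G_k phi = r_k where
  (G_k)_{ij} = rho(|i - j|), (r_k)_i = rho(i), i,j = 1..k.
Equivalently, Durbin-Levinson gives phi_{kk} iteratively:
  phi_{11} = rho(1)
  phi_{kk} = [rho(k) - sum_{j=1..k-1} phi_{k-1,j} rho(k-j)]
            / [1 - sum_{j=1..k-1} phi_{k-1,j} rho(j)],
  phi_{k,j} = phi_{k-1,j} - phi_{kk} phi_{k-1,k-j},  j = 1..k-1.
Step k = 1:
  phi_11 = rho(1) = 0.127.
Step k = 2:
  phi_22 = [rho(2) - phi_11 rho(1)] / [1 - phi_11 rho(1)] = [-0.2702 - (0.127)(0.127)] / [1 - (0.127)(0.127)]
         = -0.286329 / 0.983871 = -0.291.
Therefore phi_{22} = -0.2910.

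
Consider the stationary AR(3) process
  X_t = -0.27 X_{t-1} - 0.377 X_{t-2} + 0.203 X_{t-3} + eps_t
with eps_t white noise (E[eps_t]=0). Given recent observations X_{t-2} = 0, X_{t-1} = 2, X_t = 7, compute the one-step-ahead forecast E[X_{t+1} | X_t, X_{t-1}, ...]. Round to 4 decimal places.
E[X_{t+1} \mid \mathcal F_t] = -2.6440

For an AR(p) model X_t = c + sum_i phi_i X_{t-i} + eps_t, the
one-step-ahead conditional mean is
  E[X_{t+1} | X_t, ...] = c + sum_i phi_i X_{t+1-i}.
Substitute known values:
  E[X_{t+1} | ...] = (-0.27) * (7) + (-0.377) * (2) + (0.203) * (0)
                   = -2.6440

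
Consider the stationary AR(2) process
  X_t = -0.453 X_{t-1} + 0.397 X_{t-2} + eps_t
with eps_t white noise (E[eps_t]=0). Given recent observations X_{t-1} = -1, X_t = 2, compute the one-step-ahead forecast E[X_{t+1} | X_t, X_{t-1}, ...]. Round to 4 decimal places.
E[X_{t+1} \mid \mathcal F_t] = -1.3030

For an AR(p) model X_t = c + sum_i phi_i X_{t-i} + eps_t, the
one-step-ahead conditional mean is
  E[X_{t+1} | X_t, ...] = c + sum_i phi_i X_{t+1-i}.
Substitute known values:
  E[X_{t+1} | ...] = (-0.453) * (2) + (0.397) * (-1)
                   = -1.3030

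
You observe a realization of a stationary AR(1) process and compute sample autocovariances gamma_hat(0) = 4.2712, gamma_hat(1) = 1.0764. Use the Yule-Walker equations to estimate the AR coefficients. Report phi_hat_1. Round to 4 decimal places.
\hat\phi_{1} = 0.2520

The Yule-Walker equations for an AR(p) process read, in matrix form,
  Gamma_p phi = r_p,   with   (Gamma_p)_{ij} = gamma(|i - j|),
                       (r_p)_i = gamma(i),   i,j = 1..p.
Substitute the sample gammas (Toeplitz matrix and right-hand side of size 1):
  Gamma_p = [[4.2712]]
  r_p     = [1.0764]
With p = 1 this is the single equation gamma(0) phi_1 = gamma(1):
  phi_hat_1 = gamma(1) / gamma(0) = 1.0764 / 4.2712 = 0.2520.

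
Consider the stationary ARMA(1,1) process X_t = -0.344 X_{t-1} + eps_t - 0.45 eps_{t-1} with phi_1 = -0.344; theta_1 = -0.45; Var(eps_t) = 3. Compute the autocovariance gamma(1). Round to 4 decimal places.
\gamma(1) = -3.1199

Multiply the model equation by X_{t-k} and take expectations. With theta_0 = psi_0 = 1 and psi_j the MA(infinity) weights, this gives
  gamma(k) - sum_i phi_i gamma(k-i) = c_k,
  c_k = sigma^2 * sum_{j=k..q} theta_j psi_{j-k}   (c_k = 0 for k > q),
using gamma(-m) = gamma(m).
psi-weights needed (psi_j = theta_j + sum_i phi_i psi_{j-i}):
  psi_1 = theta_1 + phi_1 = -0.45 + (-0.344) = -0.794
Right-hand sides:
  c_0 = sigma^2 (1 + theta_1 psi_1) = 3 * (1 + (-0.45)(-0.794)) = 3 * 1.3573 = 4.0719
  c_1 = sigma^2 theta_1 = 3 * (-0.45) = -1.35
  c_2 = 0
Equations for k = 0 and k = 1 (AR order 1):
  gamma(0) = phi_1 gamma(1) + c_0
  gamma(1) = phi_1 gamma(0) + c_1
Substituting the second into the first: gamma(0) (1 - phi_1^2) = c_0 + phi_1 c_1, so
  gamma(0) = (c_0 + phi_1 c_1) / (1 - phi_1^2) = (4.0719 + (-0.344)(-1.35)) / (1 - (-0.344)^2) = 4.5363 / 0.881664 = 5.145157.
  gamma(1) = phi_1 gamma(0) + c_1 = (-0.344)(5.145157) + (-1.35) = -3.119934.
Therefore gamma(1) = -3.1199 (to 4 decimal places).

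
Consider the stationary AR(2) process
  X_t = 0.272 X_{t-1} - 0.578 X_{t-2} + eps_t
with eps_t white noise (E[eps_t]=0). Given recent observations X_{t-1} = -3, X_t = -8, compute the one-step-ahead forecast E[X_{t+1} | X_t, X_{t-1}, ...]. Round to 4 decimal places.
E[X_{t+1} \mid \mathcal F_t] = -0.4420

For an AR(p) model X_t = c + sum_i phi_i X_{t-i} + eps_t, the
one-step-ahead conditional mean is
  E[X_{t+1} | X_t, ...] = c + sum_i phi_i X_{t+1-i}.
Substitute known values:
  E[X_{t+1} | ...] = (0.272) * (-8) + (-0.578) * (-3)
                   = -0.4420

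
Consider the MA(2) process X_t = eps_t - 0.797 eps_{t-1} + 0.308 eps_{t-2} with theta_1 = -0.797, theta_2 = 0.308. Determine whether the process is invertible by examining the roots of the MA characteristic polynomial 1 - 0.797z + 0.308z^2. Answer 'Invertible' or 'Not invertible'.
\text{Invertible}

The MA(q) characteristic polynomial is P(z) = 1 - 0.797z + 0.308z^2.
Invertibility requires all roots to lie outside the unit circle, i.e. |z| > 1 for every root.
Set 1 + (-0.797) z + (0.308) z^2 = 0, i.e. a z^2 + b z + c = 0 with a = 0.308, b = -0.797, c = 1.
Discriminant D = b^2 - 4ac = (-0.797)^2 - 4*(0.308)*1 = 0.635209 - (1.232) = -0.596791.
D < 0, so the roots are the complex-conjugate pair z = (-b +/- i sqrt(-D)) / (2a) = 1.2938 +/- 1.2541i.
For a conjugate pair |z|^2 = z * conj(z) = (product of roots) = c/a = 1/(0.308) = 3.246753, so |z| = sqrt(3.246753) = 1.8019 for both roots.
Moduli of all roots: 1.8019, 1.8019.
All moduli strictly greater than 1? Yes.
Verdict: Invertible.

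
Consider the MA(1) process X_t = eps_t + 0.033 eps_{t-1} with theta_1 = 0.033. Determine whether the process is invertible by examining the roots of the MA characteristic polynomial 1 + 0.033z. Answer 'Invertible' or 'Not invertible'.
\text{Invertible}

The MA(q) characteristic polynomial is P(z) = 1 + 0.033z.
Invertibility requires all roots to lie outside the unit circle, i.e. |z| > 1 for every root.
This is linear in z: 1 + (0.033) z = 0  =>  z = -1/(0.033) = -30.30303,  |z| = 30.30303.
Moduli of all roots: 30.3030.
All moduli strictly greater than 1? Yes.
Verdict: Invertible.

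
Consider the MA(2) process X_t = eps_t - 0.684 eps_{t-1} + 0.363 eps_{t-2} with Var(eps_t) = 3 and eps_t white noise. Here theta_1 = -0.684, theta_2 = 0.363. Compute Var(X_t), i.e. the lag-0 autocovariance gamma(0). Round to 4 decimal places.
\gamma(0) = 4.7989

For an MA(q) process X_t = eps_t + sum_i theta_i eps_{t-i} with
Var(eps_t) = sigma^2, the variance is
  gamma(0) = sigma^2 * (1 + sum_i theta_i^2).
  sum_i theta_i^2 = (-0.684)^2 + (0.363)^2 = 0.467856 + 0.131769 = 0.599625.
  gamma(0) = 3 * (1 + 0.599625) = 3 * 1.599625 = 4.798875, which rounds to 4.7989.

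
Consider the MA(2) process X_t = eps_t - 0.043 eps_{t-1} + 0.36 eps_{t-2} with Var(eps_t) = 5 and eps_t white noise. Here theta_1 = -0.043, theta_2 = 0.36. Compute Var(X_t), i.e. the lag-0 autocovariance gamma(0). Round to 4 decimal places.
\gamma(0) = 5.6572

For an MA(q) process X_t = eps_t + sum_i theta_i eps_{t-i} with
Var(eps_t) = sigma^2, the variance is
  gamma(0) = sigma^2 * (1 + sum_i theta_i^2).
  sum_i theta_i^2 = (-0.043)^2 + (0.36)^2 = 0.001849 + 0.1296 = 0.131449.
  gamma(0) = 5 * (1 + 0.131449) = 5 * 1.131449 = 5.657245, which rounds to 5.6572.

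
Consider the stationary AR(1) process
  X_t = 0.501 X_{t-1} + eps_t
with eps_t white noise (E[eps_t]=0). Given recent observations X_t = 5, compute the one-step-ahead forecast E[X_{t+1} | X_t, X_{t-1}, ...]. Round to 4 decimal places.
E[X_{t+1} \mid \mathcal F_t] = 2.5050

For an AR(p) model X_t = c + sum_i phi_i X_{t-i} + eps_t, the
one-step-ahead conditional mean is
  E[X_{t+1} | X_t, ...] = c + sum_i phi_i X_{t+1-i}.
Substitute known values:
  E[X_{t+1} | ...] = (0.501) * (5)
                   = 2.5050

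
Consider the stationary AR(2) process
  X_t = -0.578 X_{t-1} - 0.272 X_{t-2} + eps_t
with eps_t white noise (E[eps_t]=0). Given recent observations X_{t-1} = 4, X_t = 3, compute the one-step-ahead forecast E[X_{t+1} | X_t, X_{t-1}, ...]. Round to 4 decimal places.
E[X_{t+1} \mid \mathcal F_t] = -2.8220

For an AR(p) model X_t = c + sum_i phi_i X_{t-i} + eps_t, the
one-step-ahead conditional mean is
  E[X_{t+1} | X_t, ...] = c + sum_i phi_i X_{t+1-i}.
Substitute known values:
  E[X_{t+1} | ...] = (-0.578) * (3) + (-0.272) * (4)
                   = -2.8220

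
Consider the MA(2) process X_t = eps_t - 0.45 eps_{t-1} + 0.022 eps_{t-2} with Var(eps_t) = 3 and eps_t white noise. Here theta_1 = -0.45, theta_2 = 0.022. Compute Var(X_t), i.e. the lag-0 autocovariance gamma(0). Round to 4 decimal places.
\gamma(0) = 3.6090

For an MA(q) process X_t = eps_t + sum_i theta_i eps_{t-i} with
Var(eps_t) = sigma^2, the variance is
  gamma(0) = sigma^2 * (1 + sum_i theta_i^2).
  sum_i theta_i^2 = (-0.45)^2 + (0.022)^2 = 0.2025 + 0.000484 = 0.202984.
  gamma(0) = 3 * (1 + 0.202984) = 3 * 1.202984 = 3.608952, which rounds to 3.6090.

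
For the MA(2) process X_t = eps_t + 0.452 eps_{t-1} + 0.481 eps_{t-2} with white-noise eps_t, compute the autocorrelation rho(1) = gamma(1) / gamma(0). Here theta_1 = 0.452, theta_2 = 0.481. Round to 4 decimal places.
\rho(1) = 0.4663

For an MA(q) process with theta_0 = 1, the autocovariance is
  gamma(k) = sigma^2 * sum_{i=0..q-k} theta_i * theta_{i+k},
and rho(k) = gamma(k) / gamma(0). Sigma^2 cancels.
  numerator   = (1)*(0.452) + (0.452)*(0.481) = 0.669412.
  denominator = (1)^2 + (0.452)^2 + (0.481)^2 = 1.435665.
  rho(1) = 0.669412 / 1.435665 = 0.4663.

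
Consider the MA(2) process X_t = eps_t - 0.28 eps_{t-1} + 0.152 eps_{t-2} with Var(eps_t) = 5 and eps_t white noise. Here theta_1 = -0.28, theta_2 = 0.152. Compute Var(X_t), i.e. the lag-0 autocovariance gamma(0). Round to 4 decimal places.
\gamma(0) = 5.5075

For an MA(q) process X_t = eps_t + sum_i theta_i eps_{t-i} with
Var(eps_t) = sigma^2, the variance is
  gamma(0) = sigma^2 * (1 + sum_i theta_i^2).
  sum_i theta_i^2 = (-0.28)^2 + (0.152)^2 = 0.0784 + 0.023104 = 0.101504.
  gamma(0) = 5 * (1 + 0.101504) = 5 * 1.101504 = 5.50752, which rounds to 5.5075.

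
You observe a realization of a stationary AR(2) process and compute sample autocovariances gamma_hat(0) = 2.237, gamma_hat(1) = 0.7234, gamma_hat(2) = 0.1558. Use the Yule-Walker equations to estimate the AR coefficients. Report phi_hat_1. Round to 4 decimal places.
\hat\phi_{1} = 0.3360

The Yule-Walker equations for an AR(p) process read, in matrix form,
  Gamma_p phi = r_p,   with   (Gamma_p)_{ij} = gamma(|i - j|),
                       (r_p)_i = gamma(i),   i,j = 1..p.
Substitute the sample gammas (Toeplitz matrix and right-hand side of size 2):
  Gamma_p = [[2.237, 0.7234], [0.7234, 2.237]]
  r_p     = [0.7234, 0.1558]
Written out:
  2.237 phi_1 + 0.7234 phi_2 = 0.7234
  0.7234 phi_1 + 2.237 phi_2 = 0.1558
Solve by Cramer's rule:
  det = gamma(0)^2 - gamma(1)^2 = (2.237)^2 - (0.7234)^2 = 5.004169 - 0.52330756 = 4.48086144
  phi_hat_1 = [gamma(1) gamma(0) - gamma(1) gamma(2)] / det = [(0.7234)(2.237) - (0.7234)(0.1558)] / 4.48086144 = 1.50554008 / 4.48086144 = 0.336
  phi_hat_2 = [gamma(0) gamma(2) - gamma(1)^2] / det = [(2.237)(0.1558) - (0.7234)^2] / 4.48086144 = -0.17478296 / 4.48086144 = -0.039
So phi_hat = [0.3360, -0.0390].
Therefore phi_hat_1 = 0.3360.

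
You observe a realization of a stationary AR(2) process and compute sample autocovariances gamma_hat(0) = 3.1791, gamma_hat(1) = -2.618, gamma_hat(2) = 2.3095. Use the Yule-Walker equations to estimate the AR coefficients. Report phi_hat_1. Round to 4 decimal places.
\hat\phi_{1} = -0.6999

The Yule-Walker equations for an AR(p) process read, in matrix form,
  Gamma_p phi = r_p,   with   (Gamma_p)_{ij} = gamma(|i - j|),
                       (r_p)_i = gamma(i),   i,j = 1..p.
Substitute the sample gammas (Toeplitz matrix and right-hand side of size 2):
  Gamma_p = [[3.1791, -2.618], [-2.618, 3.1791]]
  r_p     = [-2.618, 2.3095]
Written out:
  3.1791 phi_1 - 2.618 phi_2 = -2.618
  -2.618 phi_1 + 3.1791 phi_2 = 2.3095
Solve by Cramer's rule:
  det = gamma(0)^2 - gamma(1)^2 = (3.1791)^2 - (-2.618)^2 = 10.10667681 - 6.853924 = 3.25275281
  phi_hat_1 = [gamma(1) gamma(0) - gamma(1) gamma(2)] / det = [(-2.618)(3.1791) - (-2.618)(2.3095)] / 3.25275281 = -2.2766128 / 3.25275281 = -0.6999
  phi_hat_2 = [gamma(0) gamma(2) - gamma(1)^2] / det = [(3.1791)(2.3095) - (-2.618)^2] / 3.25275281 = 0.48820745 / 3.25275281 = 0.1501
So phi_hat = [-0.6999, 0.1501].
Therefore phi_hat_1 = -0.6999.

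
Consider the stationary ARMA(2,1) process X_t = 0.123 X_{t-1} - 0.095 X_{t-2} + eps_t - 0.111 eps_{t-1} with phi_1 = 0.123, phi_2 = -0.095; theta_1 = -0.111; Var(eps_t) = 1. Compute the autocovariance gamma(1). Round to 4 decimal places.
\gamma(1) = 0.0120

Multiply the model equation by X_{t-k} and take expectations. With theta_0 = psi_0 = 1 and psi_j the MA(infinity) weights, this gives
  gamma(k) - sum_i phi_i gamma(k-i) = c_k,
  c_k = sigma^2 * sum_{j=k..q} theta_j psi_{j-k}   (c_k = 0 for k > q),
using gamma(-m) = gamma(m).
psi-weights needed (psi_j = theta_j + sum_i phi_i psi_{j-i}):
  psi_1 = theta_1 + phi_1 = -0.111 + (0.123) = 0.012
Right-hand sides:
  c_0 = sigma^2 (1 + theta_1 psi_1) = 1 * (1 + (-0.111)(0.012)) = 1 * 0.998668 = 0.998668
  c_1 = sigma^2 theta_1 = 1 * (-0.111) = -0.111
  c_2 = 0
Equations for k = 0, 1, 2 (AR order 2, c_2 = 0):
  (E0) gamma(0) = phi_1 gamma(1) + phi_2 gamma(2) + c_0
  (E1) gamma(1) = phi_1 gamma(0) + phi_2 gamma(1) + c_1
  (E2) gamma(2) = phi_1 gamma(1) + phi_2 gamma(0)
From (E1): gamma(1) = A gamma(0) + B with
  A = phi_1 / (1 - phi_2) = 0.123 / 1.095 = 0.112329,   B = c_1 / (1 - phi_2) = -0.111 / 1.095 = -0.10137.
Insert (E2) into (E0): gamma(0) (1 - phi_2^2) = phi_1 (1 + phi_2) gamma(1) + c_0.
  phi_1 (1 + phi_2) = (0.123)(0.905) = 0.111315,   1 - phi_2^2 = 0.990975.
Replace gamma(1) by A gamma(0) + B and collect gamma(0):
  gamma(0) [0.990975 - (0.111315)(0.112329)] = (0.111315)(-0.10137) + 0.998668
  gamma(0) * 0.978471 = 0.987384
  gamma(0) = 0.987384 / 0.978471 = 1.009109.
  gamma(1) = A gamma(0) + B = (0.112329)(1.009109) + (-0.10137) = 0.011982.
Therefore gamma(1) = 0.0120 (to 4 decimal places).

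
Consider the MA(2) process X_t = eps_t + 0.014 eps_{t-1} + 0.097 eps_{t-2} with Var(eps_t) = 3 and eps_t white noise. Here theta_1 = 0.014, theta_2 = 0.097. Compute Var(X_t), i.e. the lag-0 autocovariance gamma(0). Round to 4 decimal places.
\gamma(0) = 3.0288

For an MA(q) process X_t = eps_t + sum_i theta_i eps_{t-i} with
Var(eps_t) = sigma^2, the variance is
  gamma(0) = sigma^2 * (1 + sum_i theta_i^2).
  sum_i theta_i^2 = (0.014)^2 + (0.097)^2 = 0.000196 + 0.009409 = 0.009605.
  gamma(0) = 3 * (1 + 0.009605) = 3 * 1.009605 = 3.028815, which rounds to 3.0288.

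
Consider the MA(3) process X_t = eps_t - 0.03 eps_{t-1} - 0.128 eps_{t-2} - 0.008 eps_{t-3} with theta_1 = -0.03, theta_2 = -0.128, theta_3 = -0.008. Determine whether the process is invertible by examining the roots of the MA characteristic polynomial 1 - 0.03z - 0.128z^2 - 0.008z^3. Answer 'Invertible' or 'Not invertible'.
\text{Invertible}

The MA(q) characteristic polynomial is P(z) = 1 - 0.03z - 0.128z^2 - 0.008z^3.
Invertibility requires all roots to lie outside the unit circle, i.e. |z| > 1 for every root.
Degree 3: look for a simple real root z0 first, then factor out (1 - z/z0) and solve the remaining quadratic.
Testing z0 = 2.5: P(2.5) = 1 + (-0.03)(2.5) + (-0.128)(2.5)^2 + (-0.008)(2.5)^3
  = 1 + (-0.075) + (-0.8) + (-0.125) = 0.  So z_0 = 2.5 is a root, |z_0| = 2.5.
Divide out the factor (1 - 0.4 z) = (1 - z/z0) (since 1/z0 = 0.4):
  P(z) = (1 - 0.4 z)(1 + (0.37) z + (0.02) z^2)
  [check: z-coef 0.37 - (0.4) = -0.03; z^2-coef 0.02 - (0.4)(0.37) = -0.128; z^3-coef -(0.4)(0.02) = -0.008.]
Remaining roots from the quadratic factor 1 + (0.37) z + (0.02) z^2:
  Set 1 + (0.37) z + (0.02) z^2 = 0, i.e. a z^2 + b z + c = 0 with a = 0.02, b = 0.37, c = 1.
  Discriminant D = b^2 - 4ac = (0.37)^2 - 4*(0.02)*1 = 0.1369 - (0.08) = 0.0569.
  D >= 0, so the roots are real: z = (-b +/- sqrt(D)) / (2a) = (-0.37 +/- 0.238537) / (0.04).
    z_1 = (-0.37 + 0.238537) / (0.04) = -3.2866,   |z_1| = 3.2866.
    z_2 = (-0.37 - 0.238537) / (0.04) = -15.2134,   |z_2| = 15.2134.
Moduli of all roots: 2.5000, 3.2866, 15.2134.
All moduli strictly greater than 1? Yes.
Verdict: Invertible.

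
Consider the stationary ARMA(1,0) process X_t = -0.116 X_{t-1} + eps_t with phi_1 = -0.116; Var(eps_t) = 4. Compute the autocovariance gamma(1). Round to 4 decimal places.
\gamma(1) = -0.4703

Multiply the model equation by X_{t-k} and take expectations. With theta_0 = psi_0 = 1 and psi_j the MA(infinity) weights, this gives
  gamma(k) - sum_i phi_i gamma(k-i) = c_k,
  c_k = sigma^2 * sum_{j=k..q} theta_j psi_{j-k}   (c_k = 0 for k > q),
using gamma(-m) = gamma(m).
Pure AR (q = 0): c_0 = sigma^2 = 4, c_k = 0 for k >= 1.
Equations for k = 0 and k = 1 (AR order 1):
  gamma(0) = phi_1 gamma(1) + c_0
  gamma(1) = phi_1 gamma(0) + c_1
Substituting the second into the first: gamma(0) (1 - phi_1^2) = c_0 + phi_1 c_1, so
  gamma(0) = c_0 / (1 - phi_1^2) = 4 / (1 - (-0.116)^2) = 4 / 0.986544 = 4.054558.
  gamma(1) = phi_1 gamma(0) = (-0.116)(4.054558) = -0.470329.
Therefore gamma(1) = -0.4703 (to 4 decimal places).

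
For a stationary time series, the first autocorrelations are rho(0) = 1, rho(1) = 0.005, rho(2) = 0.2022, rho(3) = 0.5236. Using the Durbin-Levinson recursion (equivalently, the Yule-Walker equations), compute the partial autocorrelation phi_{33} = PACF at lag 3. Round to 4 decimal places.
\phi_{33} = 0.5440

The PACF at lag k is phi_{kk}, the last component of the solution
to the Yule-Walker system G_k phi = r_k where
  (G_k)_{ij} = rho(|i - j|), (r_k)_i = rho(i), i,j = 1..k.
Equivalently, Durbin-Levinson gives phi_{kk} iteratively:
  phi_{11} = rho(1)
  phi_{kk} = [rho(k) - sum_{j=1..k-1} phi_{k-1,j} rho(k-j)]
            / [1 - sum_{j=1..k-1} phi_{k-1,j} rho(j)],
  phi_{k,j} = phi_{k-1,j} - phi_{kk} phi_{k-1,k-j},  j = 1..k-1.
Step k = 1:
  phi_11 = rho(1) = 0.005.
Step k = 2:
  phi_22 = [rho(2) - phi_11 rho(1)] / [1 - phi_11 rho(1)] = [0.2022 - (0.005)(0.005)] / [1 - (0.005)(0.005)]
         = 0.202175 / 0.999975 = 0.20218.
  Update: phi_21 = phi_11 - phi_22 phi_11 = 0.005 - (0.20218)(0.005) = 0.003989.
Step k = 3:
  phi_33 = [rho(3) - phi_21 rho(2) - phi_22 rho(1)] / [1 - phi_21 rho(1) - phi_22 rho(2)]
    numerator   = 0.5236 - (0.003989)(0.2022) - (0.20218)(0.005) = 0.5217825
    denominator = 1 - (0.003989)(0.005) - (0.20218)(0.2022) = 0.95909925
  phi_33 = 0.5217825 / 0.95909925 = 0.544.
Therefore phi_{33} = 0.5440.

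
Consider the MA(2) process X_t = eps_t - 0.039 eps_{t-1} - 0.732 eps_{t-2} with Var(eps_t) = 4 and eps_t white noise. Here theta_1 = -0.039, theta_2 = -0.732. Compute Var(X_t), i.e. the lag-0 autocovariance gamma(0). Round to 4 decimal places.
\gamma(0) = 6.1494

For an MA(q) process X_t = eps_t + sum_i theta_i eps_{t-i} with
Var(eps_t) = sigma^2, the variance is
  gamma(0) = sigma^2 * (1 + sum_i theta_i^2).
  sum_i theta_i^2 = (-0.039)^2 + (-0.732)^2 = 0.001521 + 0.535824 = 0.537345.
  gamma(0) = 4 * (1 + 0.537345) = 4 * 1.537345 = 6.14938, which rounds to 6.1494.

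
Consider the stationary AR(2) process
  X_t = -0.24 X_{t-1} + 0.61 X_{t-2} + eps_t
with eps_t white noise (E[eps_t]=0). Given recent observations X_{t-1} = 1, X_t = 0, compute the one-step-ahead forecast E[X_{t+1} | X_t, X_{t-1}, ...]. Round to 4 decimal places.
E[X_{t+1} \mid \mathcal F_t] = 0.6100

For an AR(p) model X_t = c + sum_i phi_i X_{t-i} + eps_t, the
one-step-ahead conditional mean is
  E[X_{t+1} | X_t, ...] = c + sum_i phi_i X_{t+1-i}.
Substitute known values:
  E[X_{t+1} | ...] = (-0.24) * (0) + (0.61) * (1)
                   = 0.6100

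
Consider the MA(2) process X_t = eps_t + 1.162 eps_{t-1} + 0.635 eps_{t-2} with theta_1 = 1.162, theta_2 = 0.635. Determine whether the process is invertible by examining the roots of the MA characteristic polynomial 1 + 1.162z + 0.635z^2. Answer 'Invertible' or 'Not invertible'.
\text{Invertible}

The MA(q) characteristic polynomial is P(z) = 1 + 1.162z + 0.635z^2.
Invertibility requires all roots to lie outside the unit circle, i.e. |z| > 1 for every root.
Set 1 + (1.162) z + (0.635) z^2 = 0, i.e. a z^2 + b z + c = 0 with a = 0.635, b = 1.162, c = 1.
Discriminant D = b^2 - 4ac = (1.162)^2 - 4*(0.635)*1 = 1.350244 - (2.54) = -1.189756.
D < 0, so the roots are the complex-conjugate pair z = (-b +/- i sqrt(-D)) / (2a) = -0.915 +/- 0.8589i.
For a conjugate pair |z|^2 = z * conj(z) = (product of roots) = c/a = 1/(0.635) = 1.574803, so |z| = sqrt(1.574803) = 1.2549 for both roots.
Moduli of all roots: 1.2549, 1.2549.
All moduli strictly greater than 1? Yes.
Verdict: Invertible.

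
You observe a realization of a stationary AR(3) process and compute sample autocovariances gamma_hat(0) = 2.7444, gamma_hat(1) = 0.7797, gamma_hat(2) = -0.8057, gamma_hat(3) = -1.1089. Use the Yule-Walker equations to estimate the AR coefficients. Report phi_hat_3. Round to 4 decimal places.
\hat\phi_{3} = -0.2230

The Yule-Walker equations for an AR(p) process read, in matrix form,
  Gamma_p phi = r_p,   with   (Gamma_p)_{ij} = gamma(|i - j|),
                       (r_p)_i = gamma(i),   i,j = 1..p.
Substitute the sample gammas (Toeplitz matrix and right-hand side of size 3):
  Gamma_p = [[2.7444, 0.7797, -0.8057], [0.7797, 2.7444, 0.7797], [-0.8057, 0.7797, 2.7444]]
  r_p     = [0.7797, -0.8057, -1.1089]
Written out (R1..R3):
  (R1) 2.7444 phi_1 + 0.7797 phi_2 - 0.8057 phi_3 = 0.7797
  (R2) 0.7797 phi_1 + 2.7444 phi_2 + 0.7797 phi_3 = -0.8057
  (R3) -0.8057 phi_1 + 0.7797 phi_2 + 2.7444 phi_3 = -1.1089
Gaussian elimination:
  R2 <- R2 - (0.7797/2.7444) R1 = R2 - (0.284106) R1:  2.522883 phi_2 + 1.008604 phi_3 = -1.027217
  R3 <- R3 - (-0.8057/2.7444) R1 = R3 - (-0.29358) R1:  1.008604 phi_2 + 2.507863 phi_3 = -0.879996
  R3 <- R3 - (1.008604/2.522883) R2 = R3 - (0.399782) R2:  2.104641 phi_3 = -0.469333
Back-substitution:
  phi_hat_3 = -0.469333 / 2.104641 = -0.222999
  phi_hat_2 = (-1.027217 - (1.008604)(-0.222999)) / 2.522883 = -0.318009
  phi_hat_1 = (0.7797 - (0.7797)(-0.318009) - (-0.8057)(-0.222999)) / 2.7444 = 0.308986
So phi_hat = [0.3090, -0.3180, -0.2230].
Therefore phi_hat_3 = -0.2230.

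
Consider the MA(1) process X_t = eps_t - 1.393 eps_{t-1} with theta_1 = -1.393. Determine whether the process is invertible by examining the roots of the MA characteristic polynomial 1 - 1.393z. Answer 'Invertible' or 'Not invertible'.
\text{Not invertible}

The MA(q) characteristic polynomial is P(z) = 1 - 1.393z.
Invertibility requires all roots to lie outside the unit circle, i.e. |z| > 1 for every root.
This is linear in z: 1 + (-1.393) z = 0  =>  z = -1/(-1.393) = 0.717875,  |z| = 0.717875.
Moduli of all roots: 0.7179.
All moduli strictly greater than 1? No.
Verdict: Not invertible.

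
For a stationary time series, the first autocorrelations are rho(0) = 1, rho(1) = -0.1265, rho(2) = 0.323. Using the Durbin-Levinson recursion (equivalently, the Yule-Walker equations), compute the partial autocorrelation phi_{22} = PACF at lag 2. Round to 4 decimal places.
\phi_{22} = 0.3120

The PACF at lag k is phi_{kk}, the last component of the solution
to the Yule-Walker system G_k phi = r_k where
  (G_k)_{ij} = rho(|i - j|), (r_k)_i = rho(i), i,j = 1..k.
Equivalently, Durbin-Levinson gives phi_{kk} iteratively:
  phi_{11} = rho(1)
  phi_{kk} = [rho(k) - sum_{j=1..k-1} phi_{k-1,j} rho(k-j)]
            / [1 - sum_{j=1..k-1} phi_{k-1,j} rho(j)],
  phi_{k,j} = phi_{k-1,j} - phi_{kk} phi_{k-1,k-j},  j = 1..k-1.
Step k = 1:
  phi_11 = rho(1) = -0.1265.
Step k = 2:
  phi_22 = [rho(2) - phi_11 rho(1)] / [1 - phi_11 rho(1)] = [0.323 - (-0.1265)(-0.1265)] / [1 - (-0.1265)(-0.1265)]
         = 0.30699775 / 0.98399775 = 0.312.
Therefore phi_{22} = 0.3120.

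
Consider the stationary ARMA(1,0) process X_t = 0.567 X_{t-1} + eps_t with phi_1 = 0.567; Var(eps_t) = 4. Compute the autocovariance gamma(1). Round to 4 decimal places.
\gamma(1) = 3.3426

Multiply the model equation by X_{t-k} and take expectations. With theta_0 = psi_0 = 1 and psi_j the MA(infinity) weights, this gives
  gamma(k) - sum_i phi_i gamma(k-i) = c_k,
  c_k = sigma^2 * sum_{j=k..q} theta_j psi_{j-k}   (c_k = 0 for k > q),
using gamma(-m) = gamma(m).
Pure AR (q = 0): c_0 = sigma^2 = 4, c_k = 0 for k >= 1.
Equations for k = 0 and k = 1 (AR order 1):
  gamma(0) = phi_1 gamma(1) + c_0
  gamma(1) = phi_1 gamma(0) + c_1
Substituting the second into the first: gamma(0) (1 - phi_1^2) = c_0 + phi_1 c_1, so
  gamma(0) = c_0 / (1 - phi_1^2) = 4 / (1 - (0.567)^2) = 4 / 0.678511 = 5.895262.
  gamma(1) = phi_1 gamma(0) = (0.567)(5.895262) = 3.342613.
Therefore gamma(1) = 3.3426 (to 4 decimal places).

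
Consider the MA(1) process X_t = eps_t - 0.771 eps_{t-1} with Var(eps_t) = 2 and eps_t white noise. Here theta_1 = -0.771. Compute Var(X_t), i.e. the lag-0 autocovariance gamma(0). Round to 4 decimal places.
\gamma(0) = 3.1889

For an MA(q) process X_t = eps_t + sum_i theta_i eps_{t-i} with
Var(eps_t) = sigma^2, the variance is
  gamma(0) = sigma^2 * (1 + sum_i theta_i^2).
  sum_i theta_i^2 = (-0.771)^2 = 0.594441.
  gamma(0) = 2 * (1 + 0.594441) = 2 * 1.594441 = 3.188882, which rounds to 3.1889.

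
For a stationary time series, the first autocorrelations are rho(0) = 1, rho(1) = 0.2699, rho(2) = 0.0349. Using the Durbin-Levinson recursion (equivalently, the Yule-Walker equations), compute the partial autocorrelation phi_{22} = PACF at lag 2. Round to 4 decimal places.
\phi_{22} = -0.0409

The PACF at lag k is phi_{kk}, the last component of the solution
to the Yule-Walker system G_k phi = r_k where
  (G_k)_{ij} = rho(|i - j|), (r_k)_i = rho(i), i,j = 1..k.
Equivalently, Durbin-Levinson gives phi_{kk} iteratively:
  phi_{11} = rho(1)
  phi_{kk} = [rho(k) - sum_{j=1..k-1} phi_{k-1,j} rho(k-j)]
            / [1 - sum_{j=1..k-1} phi_{k-1,j} rho(j)],
  phi_{k,j} = phi_{k-1,j} - phi_{kk} phi_{k-1,k-j},  j = 1..k-1.
Step k = 1:
  phi_11 = rho(1) = 0.2699.
Step k = 2:
  phi_22 = [rho(2) - phi_11 rho(1)] / [1 - phi_11 rho(1)] = [0.0349 - (0.2699)(0.2699)] / [1 - (0.2699)(0.2699)]
         = -0.03794601 / 0.92715399 = -0.0409.
Therefore phi_{22} = -0.0409.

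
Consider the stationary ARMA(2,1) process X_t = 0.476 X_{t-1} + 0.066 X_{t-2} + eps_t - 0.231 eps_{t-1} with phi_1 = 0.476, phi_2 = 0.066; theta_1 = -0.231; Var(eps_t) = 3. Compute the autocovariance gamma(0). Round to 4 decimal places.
\gamma(0) = 3.3291

Multiply the model equation by X_{t-k} and take expectations. With theta_0 = psi_0 = 1 and psi_j the MA(infinity) weights, this gives
  gamma(k) - sum_i phi_i gamma(k-i) = c_k,
  c_k = sigma^2 * sum_{j=k..q} theta_j psi_{j-k}   (c_k = 0 for k > q),
using gamma(-m) = gamma(m).
psi-weights needed (psi_j = theta_j + sum_i phi_i psi_{j-i}):
  psi_1 = theta_1 + phi_1 = -0.231 + (0.476) = 0.245
Right-hand sides:
  c_0 = sigma^2 (1 + theta_1 psi_1) = 3 * (1 + (-0.231)(0.245)) = 3 * 0.943405 = 2.830215
  c_1 = sigma^2 theta_1 = 3 * (-0.231) = -0.693
  c_2 = 0
Equations for k = 0, 1, 2 (AR order 2, c_2 = 0):
  (E0) gamma(0) = phi_1 gamma(1) + phi_2 gamma(2) + c_0
  (E1) gamma(1) = phi_1 gamma(0) + phi_2 gamma(1) + c_1
  (E2) gamma(2) = phi_1 gamma(1) + phi_2 gamma(0)
From (E1): gamma(1) = A gamma(0) + B with
  A = phi_1 / (1 - phi_2) = 0.476 / 0.934 = 0.509636,   B = c_1 / (1 - phi_2) = -0.693 / 0.934 = -0.74197.
Insert (E2) into (E0): gamma(0) (1 - phi_2^2) = phi_1 (1 + phi_2) gamma(1) + c_0.
  phi_1 (1 + phi_2) = (0.476)(1.066) = 0.507416,   1 - phi_2^2 = 0.995644.
Replace gamma(1) by A gamma(0) + B and collect gamma(0):
  gamma(0) [0.995644 - (0.507416)(0.509636)] = (0.507416)(-0.74197) + 2.830215
  gamma(0) * 0.737047 = 2.453728
  gamma(0) = 2.453728 / 0.737047 = 3.329135.
Therefore gamma(0) = 3.3291 (to 4 decimal places).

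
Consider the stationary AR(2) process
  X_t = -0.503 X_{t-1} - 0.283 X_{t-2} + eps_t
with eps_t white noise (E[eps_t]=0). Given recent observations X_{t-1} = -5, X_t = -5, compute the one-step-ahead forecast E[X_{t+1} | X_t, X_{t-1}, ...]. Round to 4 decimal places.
E[X_{t+1} \mid \mathcal F_t] = 3.9300

For an AR(p) model X_t = c + sum_i phi_i X_{t-i} + eps_t, the
one-step-ahead conditional mean is
  E[X_{t+1} | X_t, ...] = c + sum_i phi_i X_{t+1-i}.
Substitute known values:
  E[X_{t+1} | ...] = (-0.503) * (-5) + (-0.283) * (-5)
                   = 3.9300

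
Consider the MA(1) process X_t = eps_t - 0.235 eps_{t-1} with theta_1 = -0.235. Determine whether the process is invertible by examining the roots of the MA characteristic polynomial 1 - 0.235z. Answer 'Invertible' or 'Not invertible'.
\text{Invertible}

The MA(q) characteristic polynomial is P(z) = 1 - 0.235z.
Invertibility requires all roots to lie outside the unit circle, i.e. |z| > 1 for every root.
This is linear in z: 1 + (-0.235) z = 0  =>  z = -1/(-0.235) = 4.255319,  |z| = 4.255319.
Moduli of all roots: 4.2553.
All moduli strictly greater than 1? Yes.
Verdict: Invertible.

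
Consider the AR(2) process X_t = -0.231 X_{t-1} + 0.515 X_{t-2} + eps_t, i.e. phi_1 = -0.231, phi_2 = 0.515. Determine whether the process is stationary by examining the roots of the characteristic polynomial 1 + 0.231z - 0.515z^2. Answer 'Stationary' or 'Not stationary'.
\text{Stationary}

The AR(p) characteristic polynomial is P(z) = 1 + 0.231z - 0.515z^2.
Stationarity requires all roots to lie outside the unit circle, i.e. |z| > 1 for every root.
Set 1 + (0.231) z + (-0.515) z^2 = 0, i.e. a z^2 + b z + c = 0 with a = -0.515, b = 0.231, c = 1.
Discriminant D = b^2 - 4ac = (0.231)^2 - 4*(-0.515)*1 = 0.053361 - (-2.06) = 2.113361.
D >= 0, so the roots are real: z = (-b +/- sqrt(D)) / (2a) = (-0.231 +/- 1.45374) / (-1.03).
  z_1 = (-0.231 + 1.45374) / (-1.03) = -1.1871,   |z_1| = 1.1871.
  z_2 = (-0.231 - 1.45374) / (-1.03) = 1.6357,   |z_2| = 1.6357.
Moduli of all roots: 1.1871, 1.6357.
All moduli strictly greater than 1? Yes.
Verdict: Stationary.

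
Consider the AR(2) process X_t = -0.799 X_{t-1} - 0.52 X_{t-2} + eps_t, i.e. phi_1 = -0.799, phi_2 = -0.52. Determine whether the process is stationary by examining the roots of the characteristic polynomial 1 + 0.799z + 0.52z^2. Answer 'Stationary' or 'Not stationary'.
\text{Stationary}

The AR(p) characteristic polynomial is P(z) = 1 + 0.799z + 0.52z^2.
Stationarity requires all roots to lie outside the unit circle, i.e. |z| > 1 for every root.
Set 1 + (0.799) z + (0.52) z^2 = 0, i.e. a z^2 + b z + c = 0 with a = 0.52, b = 0.799, c = 1.
Discriminant D = b^2 - 4ac = (0.799)^2 - 4*(0.52)*1 = 0.638401 - (2.08) = -1.441599.
D < 0, so the roots are the complex-conjugate pair z = (-b +/- i sqrt(-D)) / (2a) = -0.7683 +/- 1.1545i.
For a conjugate pair |z|^2 = z * conj(z) = (product of roots) = c/a = 1/(0.52) = 1.923077, so |z| = sqrt(1.923077) = 1.3868 for both roots.
Moduli of all roots: 1.3868, 1.3868.
All moduli strictly greater than 1? Yes.
Verdict: Stationary.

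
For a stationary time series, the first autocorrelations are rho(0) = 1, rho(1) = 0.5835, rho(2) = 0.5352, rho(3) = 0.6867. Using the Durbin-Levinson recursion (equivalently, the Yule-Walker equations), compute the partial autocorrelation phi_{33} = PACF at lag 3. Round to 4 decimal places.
\phi_{33} = 0.4889

The PACF at lag k is phi_{kk}, the last component of the solution
to the Yule-Walker system G_k phi = r_k where
  (G_k)_{ij} = rho(|i - j|), (r_k)_i = rho(i), i,j = 1..k.
Equivalently, Durbin-Levinson gives phi_{kk} iteratively:
  phi_{11} = rho(1)
  phi_{kk} = [rho(k) - sum_{j=1..k-1} phi_{k-1,j} rho(k-j)]
            / [1 - sum_{j=1..k-1} phi_{k-1,j} rho(j)],
  phi_{k,j} = phi_{k-1,j} - phi_{kk} phi_{k-1,k-j},  j = 1..k-1.
Step k = 1:
  phi_11 = rho(1) = 0.5835.
Step k = 2:
  phi_22 = [rho(2) - phi_11 rho(1)] / [1 - phi_11 rho(1)] = [0.5352 - (0.5835)(0.5835)] / [1 - (0.5835)(0.5835)]
         = 0.19472775 / 0.65952775 = 0.295253.
  Update: phi_21 = phi_11 - phi_22 phi_11 = 0.5835 - (0.295253)(0.5835) = 0.41122.
Step k = 3:
  phi_33 = [rho(3) - phi_21 rho(2) - phi_22 rho(1)] / [1 - phi_21 rho(1) - phi_22 rho(2)]
    numerator   = 0.6867 - (0.41122)(0.5352) - (0.295253)(0.5835) = 0.29433491
    denominator = 1 - (0.41122)(0.5835) - (0.295253)(0.5352) = 0.60203374
  phi_33 = 0.29433491 / 0.60203374 = 0.4889.
Therefore phi_{33} = 0.4889.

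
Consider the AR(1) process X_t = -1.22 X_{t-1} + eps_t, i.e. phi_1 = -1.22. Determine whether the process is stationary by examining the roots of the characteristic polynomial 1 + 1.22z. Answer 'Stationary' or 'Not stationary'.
\text{Not stationary}

The AR(p) characteristic polynomial is P(z) = 1 + 1.22z.
Stationarity requires all roots to lie outside the unit circle, i.e. |z| > 1 for every root.
This is linear in z: 1 + (1.22) z = 0  =>  z = -1/(1.22) = -0.819672,  |z| = 0.819672.
Moduli of all roots: 0.8197.
All moduli strictly greater than 1? No.
Verdict: Not stationary.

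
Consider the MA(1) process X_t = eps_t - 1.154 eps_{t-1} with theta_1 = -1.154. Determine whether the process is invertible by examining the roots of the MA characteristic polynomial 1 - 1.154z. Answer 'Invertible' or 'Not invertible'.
\text{Not invertible}

The MA(q) characteristic polynomial is P(z) = 1 - 1.154z.
Invertibility requires all roots to lie outside the unit circle, i.e. |z| > 1 for every root.
This is linear in z: 1 + (-1.154) z = 0  =>  z = -1/(-1.154) = 0.866551,  |z| = 0.866551.
Moduli of all roots: 0.8666.
All moduli strictly greater than 1? No.
Verdict: Not invertible.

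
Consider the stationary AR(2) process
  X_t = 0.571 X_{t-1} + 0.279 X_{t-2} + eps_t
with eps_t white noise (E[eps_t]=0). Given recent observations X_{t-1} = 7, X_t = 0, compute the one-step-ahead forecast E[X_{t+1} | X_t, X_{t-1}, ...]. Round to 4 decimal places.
E[X_{t+1} \mid \mathcal F_t] = 1.9530

For an AR(p) model X_t = c + sum_i phi_i X_{t-i} + eps_t, the
one-step-ahead conditional mean is
  E[X_{t+1} | X_t, ...] = c + sum_i phi_i X_{t+1-i}.
Substitute known values:
  E[X_{t+1} | ...] = (0.571) * (0) + (0.279) * (7)
                   = 1.9530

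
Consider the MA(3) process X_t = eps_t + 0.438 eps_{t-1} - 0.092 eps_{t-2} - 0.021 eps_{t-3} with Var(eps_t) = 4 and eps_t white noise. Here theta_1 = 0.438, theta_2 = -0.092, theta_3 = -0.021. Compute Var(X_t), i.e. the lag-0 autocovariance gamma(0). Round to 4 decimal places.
\gamma(0) = 4.8030

For an MA(q) process X_t = eps_t + sum_i theta_i eps_{t-i} with
Var(eps_t) = sigma^2, the variance is
  gamma(0) = sigma^2 * (1 + sum_i theta_i^2).
  sum_i theta_i^2 = (0.438)^2 + (-0.092)^2 + (-0.021)^2 = 0.191844 + 0.008464 + 0.000441 = 0.200749.
  gamma(0) = 4 * (1 + 0.200749) = 4 * 1.200749 = 4.802996, which rounds to 4.8030.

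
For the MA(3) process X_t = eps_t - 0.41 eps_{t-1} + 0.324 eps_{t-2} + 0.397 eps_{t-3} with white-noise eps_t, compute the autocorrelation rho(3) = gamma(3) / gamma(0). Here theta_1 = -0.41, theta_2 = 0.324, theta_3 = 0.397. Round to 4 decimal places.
\rho(3) = 0.2775

For an MA(q) process with theta_0 = 1, the autocovariance is
  gamma(k) = sigma^2 * sum_{i=0..q-k} theta_i * theta_{i+k},
and rho(k) = gamma(k) / gamma(0). Sigma^2 cancels.
  numerator   = (1)*(0.397) = 0.397.
  denominator = (1)^2 + (-0.41)^2 + (0.324)^2 + (0.397)^2 = 1.430685.
  rho(3) = 0.397 / 1.430685 = 0.2775.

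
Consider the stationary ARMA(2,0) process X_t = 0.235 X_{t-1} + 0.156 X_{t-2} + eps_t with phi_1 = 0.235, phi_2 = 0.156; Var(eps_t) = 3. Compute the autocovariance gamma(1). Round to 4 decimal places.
\gamma(1) = 0.9281

Multiply the model equation by X_{t-k} and take expectations. With theta_0 = psi_0 = 1 and psi_j the MA(infinity) weights, this gives
  gamma(k) - sum_i phi_i gamma(k-i) = c_k,
  c_k = sigma^2 * sum_{j=k..q} theta_j psi_{j-k}   (c_k = 0 for k > q),
using gamma(-m) = gamma(m).
Pure AR (q = 0): c_0 = sigma^2 = 3, c_k = 0 for k >= 1.
Equations for k = 0, 1, 2 (AR order 2, c_2 = 0):
  (E0) gamma(0) = phi_1 gamma(1) + phi_2 gamma(2) + c_0
  (E1) gamma(1) = phi_1 gamma(0) + phi_2 gamma(1) + c_1
  (E2) gamma(2) = phi_1 gamma(1) + phi_2 gamma(0)
From (E1): gamma(1) = A gamma(0) + B with
  A = phi_1 / (1 - phi_2) = 0.235 / 0.844 = 0.278436,   B = c_1 / (1 - phi_2) = 0 / 0.844 = 0.
Insert (E2) into (E0): gamma(0) (1 - phi_2^2) = phi_1 (1 + phi_2) gamma(1) + c_0.
  phi_1 (1 + phi_2) = (0.235)(1.156) = 0.27166,   1 - phi_2^2 = 0.975664.
Replace gamma(1) by A gamma(0) + B and collect gamma(0):
  gamma(0) [0.975664 - (0.27166)(0.278436)] = c_0 = 3
  gamma(0) * 0.900024 = 3
  gamma(0) = 3 / 0.900024 = 3.333244.
  gamma(1) = A gamma(0) = (0.278436)(3.333244) = 0.928095.
Therefore gamma(1) = 0.9281 (to 4 decimal places).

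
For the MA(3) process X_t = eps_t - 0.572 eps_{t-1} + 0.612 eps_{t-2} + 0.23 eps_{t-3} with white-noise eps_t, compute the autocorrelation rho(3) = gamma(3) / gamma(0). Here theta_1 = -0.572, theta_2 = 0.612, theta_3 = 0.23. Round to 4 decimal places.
\rho(3) = 0.1311

For an MA(q) process with theta_0 = 1, the autocovariance is
  gamma(k) = sigma^2 * sum_{i=0..q-k} theta_i * theta_{i+k},
and rho(k) = gamma(k) / gamma(0). Sigma^2 cancels.
  numerator   = (1)*(0.23) = 0.23.
  denominator = (1)^2 + (-0.572)^2 + (0.612)^2 + (0.23)^2 = 1.754628.
  rho(3) = 0.23 / 1.754628 = 0.1311.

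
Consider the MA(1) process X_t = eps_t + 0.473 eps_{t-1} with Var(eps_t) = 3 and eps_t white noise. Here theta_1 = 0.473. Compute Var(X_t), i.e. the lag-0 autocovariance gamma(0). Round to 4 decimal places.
\gamma(0) = 3.6712

For an MA(q) process X_t = eps_t + sum_i theta_i eps_{t-i} with
Var(eps_t) = sigma^2, the variance is
  gamma(0) = sigma^2 * (1 + sum_i theta_i^2).
  sum_i theta_i^2 = (0.473)^2 = 0.223729.
  gamma(0) = 3 * (1 + 0.223729) = 3 * 1.223729 = 3.671187, which rounds to 3.6712.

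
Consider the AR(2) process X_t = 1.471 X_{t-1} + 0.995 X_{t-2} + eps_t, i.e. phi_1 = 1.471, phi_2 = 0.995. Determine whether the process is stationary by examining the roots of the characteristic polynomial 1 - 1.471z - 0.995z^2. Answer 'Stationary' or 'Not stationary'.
\text{Not stationary}

The AR(p) characteristic polynomial is P(z) = 1 - 1.471z - 0.995z^2.
Stationarity requires all roots to lie outside the unit circle, i.e. |z| > 1 for every root.
Set 1 + (-1.471) z + (-0.995) z^2 = 0, i.e. a z^2 + b z + c = 0 with a = -0.995, b = -1.471, c = 1.
Discriminant D = b^2 - 4ac = (-1.471)^2 - 4*(-0.995)*1 = 2.163841 - (-3.98) = 6.143841.
D >= 0, so the roots are real: z = (-b +/- sqrt(D)) / (2a) = (1.471 +/- 2.478677) / (-1.99).
  z_1 = (1.471 + 2.478677) / (-1.99) = -1.9848,   |z_1| = 1.9848.
  z_2 = (1.471 - 2.478677) / (-1.99) = 0.5064,   |z_2| = 0.5064.
Moduli of all roots: 1.9848, 0.5064.
All moduli strictly greater than 1? No.
Verdict: Not stationary.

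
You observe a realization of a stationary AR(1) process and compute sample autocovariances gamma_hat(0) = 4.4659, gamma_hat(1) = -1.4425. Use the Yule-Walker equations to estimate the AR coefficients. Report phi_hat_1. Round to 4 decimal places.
\hat\phi_{1} = -0.3230

The Yule-Walker equations for an AR(p) process read, in matrix form,
  Gamma_p phi = r_p,   with   (Gamma_p)_{ij} = gamma(|i - j|),
                       (r_p)_i = gamma(i),   i,j = 1..p.
Substitute the sample gammas (Toeplitz matrix and right-hand side of size 1):
  Gamma_p = [[4.4659]]
  r_p     = [-1.4425]
With p = 1 this is the single equation gamma(0) phi_1 = gamma(1):
  phi_hat_1 = gamma(1) / gamma(0) = -1.4425 / 4.4659 = -0.3230.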